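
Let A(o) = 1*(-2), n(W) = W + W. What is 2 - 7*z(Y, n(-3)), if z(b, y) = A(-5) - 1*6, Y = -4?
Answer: 58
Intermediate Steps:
n(W) = 2*W
A(o) = -2
z(b, y) = -8 (z(b, y) = -2 - 1*6 = -2 - 6 = -8)
2 - 7*z(Y, n(-3)) = 2 - 7*(-8) = 2 + 56 = 58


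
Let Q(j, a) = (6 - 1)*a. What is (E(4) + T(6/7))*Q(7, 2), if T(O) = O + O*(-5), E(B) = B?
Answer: 40/7 ≈ 5.7143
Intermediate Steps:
Q(j, a) = 5*a
T(O) = -4*O (T(O) = O - 5*O = -4*O)
(E(4) + T(6/7))*Q(7, 2) = (4 - 24/7)*(5*2) = (4 - 24/7)*10 = (4/7)*10 = 40/7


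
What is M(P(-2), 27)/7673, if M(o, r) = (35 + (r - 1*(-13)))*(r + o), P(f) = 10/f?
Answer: 1650/7673 ≈ 0.21504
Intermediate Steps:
M(o, r) = (48 + r)*(o + r) (M(o, r) = (35 + (r + 13))*(o + r) = (35 + (13 + r))*(o + r) = (48 + r)*(o + r))
M(P(-2), 27)/7673 = (27² + 48*(10/(-2)) + 48*27 + (10/(-2))*27)/7673 = (729 + 48*(10*(-½)) + 1296 + (10*(-½))*27)*(1/7673) = (729 + 48*(-5) + 1296 - 5*27)*(1/7673) = (729 - 240 + 1296 - 135)*(1/7673) = 1650*(1/7673) = 1650/7673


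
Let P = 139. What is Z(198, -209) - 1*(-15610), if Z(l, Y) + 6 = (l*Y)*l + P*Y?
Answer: -8207083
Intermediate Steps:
Z(l, Y) = -6 + 139*Y + Y*l**2 (Z(l, Y) = -6 + ((l*Y)*l + 139*Y) = -6 + ((Y*l)*l + 139*Y) = -6 + (Y*l**2 + 139*Y) = -6 + (139*Y + Y*l**2) = -6 + 139*Y + Y*l**2)
Z(198, -209) - 1*(-15610) = (-6 + 139*(-209) - 209*198**2) - 1*(-15610) = (-6 - 29051 - 209*39204) + 15610 = (-6 - 29051 - 8193636) + 15610 = -8222693 + 15610 = -8207083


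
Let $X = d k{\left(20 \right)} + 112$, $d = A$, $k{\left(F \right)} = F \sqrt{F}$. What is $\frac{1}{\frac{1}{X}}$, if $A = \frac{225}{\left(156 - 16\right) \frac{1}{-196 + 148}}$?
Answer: $112 - \frac{21600 \sqrt{5}}{7} \approx -6787.9$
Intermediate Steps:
$k{\left(F \right)} = F^{\frac{3}{2}}$
$A = - \frac{540}{7}$ ($A = \frac{225}{140 \frac{1}{-48}} = \frac{225}{140 \left(- \frac{1}{48}\right)} = \frac{225}{- \frac{35}{12}} = 225 \left(- \frac{12}{35}\right) = - \frac{540}{7} \approx -77.143$)
$d = - \frac{540}{7} \approx -77.143$
$X = 112 - \frac{21600 \sqrt{5}}{7}$ ($X = - \frac{540 \cdot 20^{\frac{3}{2}}}{7} + 112 = - \frac{540 \cdot 40 \sqrt{5}}{7} + 112 = - \frac{21600 \sqrt{5}}{7} + 112 = 112 - \frac{21600 \sqrt{5}}{7} \approx -6787.9$)
$\frac{1}{\frac{1}{X}} = \frac{1}{\frac{1}{112 - \frac{21600 \sqrt{5}}{7}}} = 112 - \frac{21600 \sqrt{5}}{7}$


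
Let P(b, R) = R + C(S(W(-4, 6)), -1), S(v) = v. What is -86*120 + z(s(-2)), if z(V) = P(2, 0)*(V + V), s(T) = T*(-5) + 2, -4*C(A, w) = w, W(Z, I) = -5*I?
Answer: -10314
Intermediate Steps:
C(A, w) = -w/4
P(b, R) = ¼ + R (P(b, R) = R - ¼*(-1) = R + ¼ = ¼ + R)
s(T) = 2 - 5*T (s(T) = -5*T + 2 = 2 - 5*T)
z(V) = V/2 (z(V) = (¼ + 0)*(V + V) = (2*V)/4 = V/2)
-86*120 + z(s(-2)) = -86*120 + (2 - 5*(-2))/2 = -10320 + (2 + 10)/2 = -10320 + (½)*12 = -10320 + 6 = -10314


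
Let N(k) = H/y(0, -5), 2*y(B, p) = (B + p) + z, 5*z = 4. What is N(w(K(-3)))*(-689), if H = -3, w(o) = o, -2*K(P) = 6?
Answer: -6890/7 ≈ -984.29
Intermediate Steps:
z = ⅘ (z = (⅕)*4 = ⅘ ≈ 0.80000)
K(P) = -3 (K(P) = -½*6 = -3)
y(B, p) = ⅖ + B/2 + p/2 (y(B, p) = ((B + p) + ⅘)/2 = (⅘ + B + p)/2 = ⅖ + B/2 + p/2)
N(k) = 10/7 (N(k) = -3/(⅖ + (½)*0 + (½)*(-5)) = -3/(⅖ + 0 - 5/2) = -3/(-21/10) = -3*(-10/21) = 10/7)
N(w(K(-3)))*(-689) = (10/7)*(-689) = -6890/7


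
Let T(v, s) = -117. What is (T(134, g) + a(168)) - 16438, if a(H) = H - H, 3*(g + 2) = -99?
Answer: -16555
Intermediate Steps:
g = -35 (g = -2 + (1/3)*(-99) = -2 - 33 = -35)
a(H) = 0
(T(134, g) + a(168)) - 16438 = (-117 + 0) - 16438 = -117 - 16438 = -16555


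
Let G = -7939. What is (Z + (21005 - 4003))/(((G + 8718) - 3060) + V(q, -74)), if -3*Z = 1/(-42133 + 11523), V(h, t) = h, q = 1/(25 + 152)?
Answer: -92116325999/12358358960 ≈ -7.4538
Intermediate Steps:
q = 1/177 ≈ 0.0056497
Z = 1/91830 (Z = -1/(3*(-42133 + 11523)) = -⅓/(-30610) = -⅓*(-1/30610) = 1/91830 ≈ 1.0890e-5)
(Z + (21005 - 4003))/(((G + 8718) - 3060) + V(q, -74)) = (1/91830 + (21005 - 4003))/(((-7939 + 8718) - 3060) + 1/177) = (1/91830 + 17002)/((779 - 3060) + 1/177) = 1561293661/(91830*(-2281 + 1/177)) = 1561293661/(91830*(-403736/177)) = (1561293661/91830)*(-177/403736) = -92116325999/12358358960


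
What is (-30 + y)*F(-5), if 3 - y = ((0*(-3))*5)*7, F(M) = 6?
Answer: -162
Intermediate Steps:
y = 3 (y = 3 - (0*(-3))*5*7 = 3 - 0*5*7 = 3 - 0*7 = 3 - 1*0 = 3 + 0 = 3)
(-30 + y)*F(-5) = (-30 + 3)*6 = -27*6 = -162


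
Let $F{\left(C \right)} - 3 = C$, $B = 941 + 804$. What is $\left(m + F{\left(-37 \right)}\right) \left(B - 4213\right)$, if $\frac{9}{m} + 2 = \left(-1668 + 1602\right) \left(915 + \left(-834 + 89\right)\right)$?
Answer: $\frac{470841338}{5611} \approx 83914.0$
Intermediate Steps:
$B = 1745$
$F{\left(C \right)} = 3 + C$
$m = - \frac{9}{11222}$ ($m = \frac{9}{-2 + \left(-1668 + 1602\right) \left(915 + \left(-834 + 89\right)\right)} = \frac{9}{-2 - 66 \left(915 - 745\right)} = \frac{9}{-2 - 11220} = \frac{9}{-11222} = 9 \left(- \frac{1}{11222}\right) = - \frac{9}{11222} \approx -0.000802$)
$\left(m + F{\left(-37 \right)}\right) \left(B - 4213\right) = \left(- \frac{9}{11222} + \left(3 - 37\right)\right) \left(1745 - 4213\right) = \left(- \frac{9}{11222} - 34\right) \left(-2468\right) = \left(- \frac{381557}{11222}\right) \left(-2468\right) = \frac{470841338}{5611}$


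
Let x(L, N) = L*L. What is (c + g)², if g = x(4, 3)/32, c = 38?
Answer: 5929/4 ≈ 1482.3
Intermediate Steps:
x(L, N) = L²
g = ½ (g = 4²/32 = 16*(1/32) = ½ ≈ 0.50000)
(c + g)² = (38 + ½)² = (77/2)² = 5929/4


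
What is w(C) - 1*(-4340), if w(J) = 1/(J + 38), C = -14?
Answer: 104161/24 ≈ 4340.0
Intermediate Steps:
w(J) = 1/(38 + J)
w(C) - 1*(-4340) = 1/(38 - 14) - 1*(-4340) = 1/24 + 4340 = 104161/24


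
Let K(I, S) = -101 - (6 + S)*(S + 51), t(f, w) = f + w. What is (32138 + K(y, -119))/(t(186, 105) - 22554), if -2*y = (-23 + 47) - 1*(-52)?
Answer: -24353/22263 ≈ -1.0939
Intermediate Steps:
y = -38 (y = -((-23 + 47) - 1*(-52))/2 = -(24 + 52)/2 = -½*76 = -38)
K(I, S) = -101 - (6 + S)*(51 + S)
(32138 + K(y, -119))/(t(186, 105) - 22554) = (32138 + (-407 - 1*(-119)² - 57*(-119)))/((186 + 105) - 22554) = (32138 + (-407 - 1*14161 + 6783))/(291 - 22554) = (32138 + (-407 - 14161 + 6783))/(-22263) = (32138 - 7785)*(-1/22263) = 24353*(-1/22263) = -24353/22263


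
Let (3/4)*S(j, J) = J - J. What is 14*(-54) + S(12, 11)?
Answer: -756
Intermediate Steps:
S(j, J) = 0 (S(j, J) = 4*(J - J)/3 = (4/3)*0 = 0)
14*(-54) + S(12, 11) = 14*(-54) + 0 = -756 + 0 = -756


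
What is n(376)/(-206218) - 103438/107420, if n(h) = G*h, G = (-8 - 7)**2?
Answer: -7604627371/5537984390 ≈ -1.3732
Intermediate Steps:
G = 225 (G = (-15)**2 = 225)
n(h) = 225*h
n(376)/(-206218) - 103438/107420 = (225*376)/(-206218) - 103438/107420 = 84600*(-1/206218) - 103438*1/107420 = -42300/103109 - 51719/53710 = -7604627371/5537984390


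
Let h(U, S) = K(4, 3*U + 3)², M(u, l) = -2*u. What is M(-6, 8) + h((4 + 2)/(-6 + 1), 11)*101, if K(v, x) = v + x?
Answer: 29489/25 ≈ 1179.6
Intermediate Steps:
h(U, S) = (7 + 3*U)² (h(U, S) = (4 + (3*U + 3))² = (4 + (3 + 3*U))² = (7 + 3*U)²)
M(-6, 8) + h((4 + 2)/(-6 + 1), 11)*101 = -2*(-6) + (7 + 3*((4 + 2)/(-6 + 1)))²*101 = 12 + (7 + 3*(6/(-5)))²*101 = 12 + (7 + 3*(6*(-⅕)))²*101 = 12 + (7 + 3*(-6/5))²*101 = 12 + (7 - 18/5)²*101 = 12 + (17/5)²*101 = 12 + (289/25)*101 = 12 + 29189/25 = 29489/25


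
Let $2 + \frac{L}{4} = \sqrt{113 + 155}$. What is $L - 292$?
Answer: $-300 + 8 \sqrt{67} \approx -234.52$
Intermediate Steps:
$L = -8 + 8 \sqrt{67}$ ($L = -8 + 4 \sqrt{113 + 155} = -8 + 4 \sqrt{268} = -8 + 4 \cdot 2 \sqrt{67} = -8 + 8 \sqrt{67} \approx 57.483$)
$L - 292 = \left(-8 + 8 \sqrt{67}\right) - 292 = -300 + 8 \sqrt{67}$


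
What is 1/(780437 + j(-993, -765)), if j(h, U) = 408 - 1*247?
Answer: 1/780598 ≈ 1.2811e-6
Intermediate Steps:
j(h, U) = 161 (j(h, U) = 408 - 247 = 161)
1/(780437 + j(-993, -765)) = 1/(780437 + 161) = 1/780598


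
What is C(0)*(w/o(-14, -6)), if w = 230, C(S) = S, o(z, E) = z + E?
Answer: 0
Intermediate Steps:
o(z, E) = E + z
C(0)*(w/o(-14, -6)) = 0*(230/(-6 - 14)) = 0*(230/(-20)) = 0*(230*(-1/20)) = 0*(-23/2) = 0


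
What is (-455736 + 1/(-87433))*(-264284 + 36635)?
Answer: 9070985302735161/87433 ≈ 1.0375e+11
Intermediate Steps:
(-455736 + 1/(-87433))*(-264284 + 36635) = (-455736 - 1/87433)*(-227649) = -39846365689/87433*(-227649) = 9070985302735161/87433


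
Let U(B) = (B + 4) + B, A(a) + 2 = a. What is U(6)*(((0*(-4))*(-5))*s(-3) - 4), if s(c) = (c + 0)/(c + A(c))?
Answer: -64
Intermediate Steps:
A(a) = -2 + a
U(B) = 4 + 2*B (U(B) = (4 + B) + B = 4 + 2*B)
s(c) = c/(-2 + 2*c) (s(c) = (c + 0)/(c + (-2 + c)) = c/(-2 + 2*c))
U(6)*(((0*(-4))*(-5))*s(-3) - 4) = (4 + 2*6)*(((0*(-4))*(-5))*((½)*(-3)/(-1 - 3)) - 4) = (4 + 12)*((0*(-5))*((½)*(-3)/(-4)) - 4) = 16*(0*((½)*(-3)*(-¼)) - 4) = 16*(0*(3/8) - 4) = 16*(0 - 4) = 16*(-4) = -64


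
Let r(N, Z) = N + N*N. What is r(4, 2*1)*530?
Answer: 10600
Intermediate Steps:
r(N, Z) = N + N²
r(4, 2*1)*530 = (4*(1 + 4))*530 = (4*5)*530 = 20*530 = 10600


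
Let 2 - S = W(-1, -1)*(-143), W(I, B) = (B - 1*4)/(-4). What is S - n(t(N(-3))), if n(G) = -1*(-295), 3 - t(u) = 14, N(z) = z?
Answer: -457/4 ≈ -114.25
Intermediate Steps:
t(u) = -11 (t(u) = 3 - 1*14 = 3 - 14 = -11)
W(I, B) = 1 - B/4 (W(I, B) = (B - 4)*(-1/4) = (-4 + B)*(-1/4) = 1 - B/4)
n(G) = 295
S = 723/4 (S = 2 - (1 - 1/4*(-1))*(-143) = 2 - (1 + 1/4)*(-143) = 2 - 5*(-143)/4 = 2 - 1*(-715/4) = 2 + 715/4 = 723/4 ≈ 180.75)
S - n(t(N(-3))) = 723/4 - 1*295 = 723/4 - 295 = -457/4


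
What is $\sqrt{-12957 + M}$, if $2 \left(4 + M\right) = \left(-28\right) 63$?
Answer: $i \sqrt{13843} \approx 117.66 i$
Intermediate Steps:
$M = -886$ ($M = -4 + \frac{\left(-28\right) 63}{2} = -4 + \frac{1}{2} \left(-1764\right) = -4 - 882 = -886$)
$\sqrt{-12957 + M} = \sqrt{-12957 - 886} = \sqrt{-13843} = i \sqrt{13843}$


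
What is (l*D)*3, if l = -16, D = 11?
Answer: -528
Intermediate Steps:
(l*D)*3 = -16*11*3 = -176*3 = -528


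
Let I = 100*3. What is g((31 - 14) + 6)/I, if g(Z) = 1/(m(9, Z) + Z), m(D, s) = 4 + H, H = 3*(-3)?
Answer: 1/5400 ≈ 0.00018519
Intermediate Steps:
H = -9
m(D, s) = -5 (m(D, s) = 4 - 9 = -5)
g(Z) = 1/(-5 + Z)
I = 300
g((31 - 14) + 6)/I = 1/((-5 + ((31 - 14) + 6))*300) = (1/300)/(-5 + (17 + 6)) = (1/300)/(-5 + 23) = (1/300)/18 = (1/18)*(1/300) = 1/5400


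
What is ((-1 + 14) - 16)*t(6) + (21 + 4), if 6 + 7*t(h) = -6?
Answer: 211/7 ≈ 30.143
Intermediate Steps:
t(h) = -12/7 (t(h) = -6/7 + (1/7)*(-6) = -6/7 - 6/7 = -12/7)
((-1 + 14) - 16)*t(6) + (21 + 4) = ((-1 + 14) - 16)*(-12/7) + (21 + 4) = (13 - 16)*(-12/7) + 25 = -3*(-12/7) + 25 = 36/7 + 25 = 211/7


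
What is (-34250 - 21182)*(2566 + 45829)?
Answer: -2682631640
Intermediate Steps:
(-34250 - 21182)*(2566 + 45829) = -55432*48395 = -2682631640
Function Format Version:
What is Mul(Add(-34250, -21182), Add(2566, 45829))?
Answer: -2682631640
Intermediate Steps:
Mul(Add(-34250, -21182), Add(2566, 45829)) = Mul(-55432, 48395) = -2682631640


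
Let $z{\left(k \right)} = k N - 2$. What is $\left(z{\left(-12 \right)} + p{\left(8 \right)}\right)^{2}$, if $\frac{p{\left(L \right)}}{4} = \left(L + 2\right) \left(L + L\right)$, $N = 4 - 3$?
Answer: $391876$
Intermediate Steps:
$N = 1$
$z{\left(k \right)} = -2 + k$ ($z{\left(k \right)} = k 1 - 2 = k - 2 = -2 + k$)
$p{\left(L \right)} = 8 L \left(2 + L\right)$ ($p{\left(L \right)} = 4 \left(L + 2\right) \left(L + L\right) = 4 \left(2 + L\right) 2 L = 4 \cdot 2 L \left(2 + L\right) = 8 L \left(2 + L\right)$)
$\left(z{\left(-12 \right)} + p{\left(8 \right)}\right)^{2} = \left(\left(-2 - 12\right) + 8 \cdot 8 \left(2 + 8\right)\right)^{2} = \left(-14 + 8 \cdot 8 \cdot 10\right)^{2} = \left(-14 + 640\right)^{2} = 626^{2} = 391876$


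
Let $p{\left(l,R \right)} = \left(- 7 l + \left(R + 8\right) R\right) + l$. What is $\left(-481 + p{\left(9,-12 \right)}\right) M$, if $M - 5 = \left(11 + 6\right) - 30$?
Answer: $3896$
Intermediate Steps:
$p{\left(l,R \right)} = - 6 l + R \left(8 + R\right)$ ($p{\left(l,R \right)} = \left(- 7 l + \left(8 + R\right) R\right) + l = \left(- 7 l + R \left(8 + R\right)\right) + l = - 6 l + R \left(8 + R\right)$)
$M = -8$ ($M = 5 + \left(\left(11 + 6\right) - 30\right) = 5 + \left(17 - 30\right) = 5 - 13 = -8$)
$\left(-481 + p{\left(9,-12 \right)}\right) M = \left(-481 + \left(\left(-12\right)^{2} - 54 + 8 \left(-12\right)\right)\right) \left(-8\right) = \left(-481 - 6\right) \left(-8\right) = \left(-487\right) \left(-8\right) = 3896$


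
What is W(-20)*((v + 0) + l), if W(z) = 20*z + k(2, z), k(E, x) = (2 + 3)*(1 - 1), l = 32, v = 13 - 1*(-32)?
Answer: -30800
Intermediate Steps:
v = 45 (v = 13 + 32 = 45)
k(E, x) = 0 (k(E, x) = 5*0 = 0)
W(z) = 20*z (W(z) = 20*z + 0 = 20*z)
W(-20)*((v + 0) + l) = (20*(-20))*((45 + 0) + 32) = -400*(45 + 32) = -400*77 = -30800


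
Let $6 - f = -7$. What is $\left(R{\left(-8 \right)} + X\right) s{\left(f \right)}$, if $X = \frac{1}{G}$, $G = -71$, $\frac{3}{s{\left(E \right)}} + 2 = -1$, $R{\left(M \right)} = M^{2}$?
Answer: $- \frac{4543}{71} \approx -63.986$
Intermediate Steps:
$f = 13$ ($f = 6 - -7 = 6 + 7 = 13$)
$s{\left(E \right)} = -1$ ($s{\left(E \right)} = \frac{3}{-2 - 1} = \frac{3}{-3} = 3 \left(- \frac{1}{3}\right) = -1$)
$X = - \frac{1}{71}$ ($X = \frac{1}{-71} = - \frac{1}{71} \approx -0.014085$)
$\left(R{\left(-8 \right)} + X\right) s{\left(f \right)} = \left(\left(-8\right)^{2} - \frac{1}{71}\right) \left(-1\right) = \left(64 - \frac{1}{71}\right) \left(-1\right) = \frac{4543}{71} \left(-1\right) = - \frac{4543}{71}$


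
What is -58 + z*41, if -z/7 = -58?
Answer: 16588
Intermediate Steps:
z = 406 (z = -7*(-58) = 406)
-58 + z*41 = -58 + 406*41 = -58 + 16646 = 16588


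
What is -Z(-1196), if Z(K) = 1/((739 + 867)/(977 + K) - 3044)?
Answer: 3/9154 ≈ 0.00032773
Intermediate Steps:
Z(K) = 1/(-3044 + 1606/(977 + K)) (Z(K) = 1/(1606/(977 + K) - 3044) = 1/(-3044 + 1606/(977 + K)))
-Z(-1196) = -(-977 - 1*(-1196))/(2*(1486191 + 1522*(-1196))) = -(-977 + 1196)/(2*(1486191 - 1820312)) = -219/(2*(-334121)) = -(-1)*219/(2*334121) = -1*(-3/9154) = 3/9154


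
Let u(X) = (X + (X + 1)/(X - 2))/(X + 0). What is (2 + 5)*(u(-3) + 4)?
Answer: 511/15 ≈ 34.067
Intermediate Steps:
u(X) = (X + (1 + X)/(-2 + X))/X
(2 + 5)*(u(-3) + 4) = (2 + 5)*((1 + (-3)² - 1*(-3))/((-3)*(-2 - 3)) + 4) = 7*(-⅓*(1 + 9 + 3)/(-5) + 4) = 7*(-⅓*(-⅕)*13 + 4) = 7*(13/15 + 4) = 7*(73/15) = 511/15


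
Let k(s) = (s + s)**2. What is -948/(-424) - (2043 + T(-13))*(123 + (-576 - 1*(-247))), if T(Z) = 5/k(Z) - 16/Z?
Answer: 3771929724/8957 ≈ 4.2112e+5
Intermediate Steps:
k(s) = 4*s**2 (k(s) = (2*s)**2 = 4*s**2)
T(Z) = -16/Z + 5/(4*Z**2) (T(Z) = 5/((4*Z**2)) - 16/Z = 5*(1/(4*Z**2)) - 16/Z = 5/(4*Z**2) - 16/Z = -16/Z + 5/(4*Z**2))
-948/(-424) - (2043 + T(-13))*(123 + (-576 - 1*(-247))) = -948/(-424) - (2043 + (1/4)*(5 - 64*(-13))/(-13)**2)*(123 + (-576 - 1*(-247))) = -948*(-1/424) - (2043 + (1/4)*(1/169)*(5 + 832))*(123 + (-576 + 247)) = 237/106 - (2043 + (1/4)*(1/169)*837)*(123 - 329) = 237/106 - (2043 + 837/676)*(-206) = 237/106 - 1381905*(-206)/676 = 237/106 - 1*(-142336215/338) = 237/106 + 142336215/338 = 3771929724/8957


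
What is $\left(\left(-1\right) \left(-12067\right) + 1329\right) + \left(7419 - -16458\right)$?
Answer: $37273$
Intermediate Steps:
$\left(\left(-1\right) \left(-12067\right) + 1329\right) + \left(7419 - -16458\right) = \left(12067 + 1329\right) + \left(7419 + 16458\right) = 13396 + 23877 = 37273$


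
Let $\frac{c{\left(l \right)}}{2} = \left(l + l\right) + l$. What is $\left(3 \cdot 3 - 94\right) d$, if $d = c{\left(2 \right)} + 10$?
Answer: $-1870$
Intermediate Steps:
$c{\left(l \right)} = 6 l$ ($c{\left(l \right)} = 2 \left(\left(l + l\right) + l\right) = 2 \left(2 l + l\right) = 2 \cdot 3 l = 6 l$)
$d = 22$ ($d = 6 \cdot 2 + 10 = 12 + 10 = 22$)
$\left(3 \cdot 3 - 94\right) d = \left(3 \cdot 3 - 94\right) 22 = \left(9 - 94\right) 22 = \left(-85\right) 22 = -1870$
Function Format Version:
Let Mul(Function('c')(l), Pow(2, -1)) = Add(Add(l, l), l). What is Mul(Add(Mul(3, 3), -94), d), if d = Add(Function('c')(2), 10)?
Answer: -1870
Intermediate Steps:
Function('c')(l) = Mul(6, l) (Function('c')(l) = Mul(2, Add(Add(l, l), l)) = Mul(2, Add(Mul(2, l), l)) = Mul(2, Mul(3, l)) = Mul(6, l))
d = 22 (d = Add(Mul(6, 2), 10) = Add(12, 10) = 22)
Mul(Add(Mul(3, 3), -94), d) = Mul(Add(Mul(3, 3), -94), 22) = Mul(Add(9, -94), 22) = Mul(-85, 22) = -1870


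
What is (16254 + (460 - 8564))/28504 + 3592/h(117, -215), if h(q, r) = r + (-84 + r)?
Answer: -24549317/3662764 ≈ -6.7024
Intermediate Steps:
h(q, r) = -84 + 2*r
(16254 + (460 - 8564))/28504 + 3592/h(117, -215) = (16254 + (460 - 8564))/28504 + 3592/(-84 + 2*(-215)) = (16254 - 8104)*(1/28504) + 3592/(-84 - 430) = 8150*(1/28504) + 3592/(-514) = 4075/14252 + 3592*(-1/514) = 4075/14252 - 1796/257 = -24549317/3662764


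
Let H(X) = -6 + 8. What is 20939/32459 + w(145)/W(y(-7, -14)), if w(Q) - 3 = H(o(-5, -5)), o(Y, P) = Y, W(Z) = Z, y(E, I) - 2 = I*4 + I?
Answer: 1261557/2207212 ≈ 0.57156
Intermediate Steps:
y(E, I) = 2 + 5*I (y(E, I) = 2 + (I*4 + I) = 2 + (4*I + I) = 2 + 5*I)
H(X) = 2
w(Q) = 5 (w(Q) = 3 + 2 = 5)
20939/32459 + w(145)/W(y(-7, -14)) = 20939/32459 + 5/(2 + 5*(-14)) = 20939*(1/32459) + 5/(2 - 70) = 20939/32459 + 5/(-68) = 20939/32459 + 5*(-1/68) = 20939/32459 - 5/68 = 1261557/2207212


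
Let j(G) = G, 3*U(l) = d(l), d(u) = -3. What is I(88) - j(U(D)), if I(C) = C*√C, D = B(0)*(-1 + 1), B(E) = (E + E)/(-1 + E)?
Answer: 1 + 176*√22 ≈ 826.51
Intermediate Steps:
B(E) = 2*E/(-1 + E) (B(E) = (2*E)/(-1 + E) = 2*E/(-1 + E))
D = 0 (D = (2*0/(-1 + 0))*(-1 + 1) = (2*0/(-1))*0 = (2*0*(-1))*0 = 0*0 = 0)
I(C) = C^(3/2)
U(l) = -1 (U(l) = (⅓)*(-3) = -1)
I(88) - j(U(D)) = 88^(3/2) - 1*(-1) = 176*√22 + 1 = 1 + 176*√22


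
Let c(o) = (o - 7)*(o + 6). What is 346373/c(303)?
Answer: 346373/91464 ≈ 3.7870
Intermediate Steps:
c(o) = (-7 + o)*(6 + o)
346373/c(303) = 346373/(-42 + 303² - 1*303) = 346373/(-42 + 91809 - 303) = 346373/91464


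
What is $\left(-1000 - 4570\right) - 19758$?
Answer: $-25328$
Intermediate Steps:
$\left(-1000 - 4570\right) - 19758 = -5570 - 19758 = -25328$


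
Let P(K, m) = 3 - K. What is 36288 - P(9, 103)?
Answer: 36294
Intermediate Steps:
36288 - P(9, 103) = 36288 - (3 - 1*9) = 36288 - (3 - 9) = 36288 - 1*(-6) = 36288 + 6 = 36294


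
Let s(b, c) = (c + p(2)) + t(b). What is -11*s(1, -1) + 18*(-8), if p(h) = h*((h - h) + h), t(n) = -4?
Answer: -133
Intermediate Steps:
p(h) = h² (p(h) = h*(0 + h) = h*h = h²)
s(b, c) = c (s(b, c) = (c + 2²) - 4 = (c + 4) - 4 = (4 + c) - 4 = c)
-11*s(1, -1) + 18*(-8) = -11*(-1) + 18*(-8) = 11 - 144 = -133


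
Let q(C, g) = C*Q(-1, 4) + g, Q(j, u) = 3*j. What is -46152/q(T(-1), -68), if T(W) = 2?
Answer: 23076/37 ≈ 623.68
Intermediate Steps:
q(C, g) = g - 3*C (q(C, g) = C*(3*(-1)) + g = C*(-3) + g = -3*C + g = g - 3*C)
-46152/q(T(-1), -68) = -46152/(-68 - 3*2) = -46152/(-68 - 6) = -46152/(-74) = -46152*(-1/74) = 23076/37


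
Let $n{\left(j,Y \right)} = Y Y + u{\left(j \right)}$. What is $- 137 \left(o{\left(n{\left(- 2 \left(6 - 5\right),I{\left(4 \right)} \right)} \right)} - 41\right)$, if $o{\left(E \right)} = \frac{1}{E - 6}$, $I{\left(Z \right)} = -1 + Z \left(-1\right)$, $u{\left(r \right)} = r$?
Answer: $\frac{95352}{17} \approx 5608.9$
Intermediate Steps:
$I{\left(Z \right)} = -1 - Z$
$n{\left(j,Y \right)} = j + Y^{2}$ ($n{\left(j,Y \right)} = Y Y + j = Y^{2} + j = j + Y^{2}$)
$o{\left(E \right)} = \frac{1}{-6 + E}$
$- 137 \left(o{\left(n{\left(- 2 \left(6 - 5\right),I{\left(4 \right)} \right)} \right)} - 41\right) = - 137 \left(\frac{1}{-6 - \left(- \left(-1 - 4\right)^{2} + 2 \left(6 - 5\right)\right)} - 41\right) = - 137 \left(\frac{1}{-6 + \left(\left(-2\right) 1 + \left(-1 - 4\right)^{2}\right)} - 41\right) = - 137 \left(\frac{1}{-6 - \left(2 - \left(-5\right)^{2}\right)} - 41\right) = - 137 \left(\frac{1}{-6 + \left(-2 + 25\right)} - 41\right) = - 137 \left(\frac{1}{-6 + 23} - 41\right) = - 137 \left(\frac{1}{17} - 41\right) = \left(-137\right) \left(- \frac{696}{17}\right) = \frac{95352}{17}$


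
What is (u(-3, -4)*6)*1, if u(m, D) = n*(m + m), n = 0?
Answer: 0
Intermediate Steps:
u(m, D) = 0 (u(m, D) = 0*(m + m) = 0*(2*m) = 0)
(u(-3, -4)*6)*1 = (0*6)*1 = 0*1 = 0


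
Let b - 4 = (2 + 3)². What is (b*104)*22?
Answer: 66352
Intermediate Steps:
b = 29 (b = 4 + (2 + 3)² = 4 + 5² = 4 + 25 = 29)
(b*104)*22 = (29*104)*22 = 3016*22 = 66352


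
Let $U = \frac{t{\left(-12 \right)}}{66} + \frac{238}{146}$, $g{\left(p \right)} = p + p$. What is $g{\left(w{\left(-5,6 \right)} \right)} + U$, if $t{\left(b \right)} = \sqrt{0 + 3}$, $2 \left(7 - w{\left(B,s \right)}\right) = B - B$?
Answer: $\frac{1141}{73} + \frac{\sqrt{3}}{66} \approx 15.656$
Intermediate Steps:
$w{\left(B,s \right)} = 7$ ($w{\left(B,s \right)} = 7 - \frac{B - B}{2} = 7 - 0 = 7 + 0 = 7$)
$g{\left(p \right)} = 2 p$
$t{\left(b \right)} = \sqrt{3}$
$U = \frac{119}{73} + \frac{\sqrt{3}}{66}$ ($U = \frac{\sqrt{3}}{66} + \frac{238}{146} = \sqrt{3} \cdot \frac{1}{66} + 238 \cdot \frac{1}{146} = \frac{\sqrt{3}}{66} + \frac{119}{73} = \frac{119}{73} + \frac{\sqrt{3}}{66} \approx 1.6564$)
$g{\left(w{\left(-5,6 \right)} \right)} + U = 2 \cdot 7 + \left(\frac{119}{73} + \frac{\sqrt{3}}{66}\right) = 14 + \left(\frac{119}{73} + \frac{\sqrt{3}}{66}\right) = \frac{1141}{73} + \frac{\sqrt{3}}{66}$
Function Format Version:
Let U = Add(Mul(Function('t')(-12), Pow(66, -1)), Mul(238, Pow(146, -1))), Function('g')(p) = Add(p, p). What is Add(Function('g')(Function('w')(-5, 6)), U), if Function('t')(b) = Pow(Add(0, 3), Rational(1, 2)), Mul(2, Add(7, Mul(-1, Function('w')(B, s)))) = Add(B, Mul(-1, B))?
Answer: Add(Rational(1141, 73), Mul(Rational(1, 66), Pow(3, Rational(1, 2)))) ≈ 15.656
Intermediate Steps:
Function('w')(B, s) = 7 (Function('w')(B, s) = Add(7, Mul(Rational(-1, 2), Add(B, Mul(-1, B)))) = Add(7, Mul(Rational(-1, 2), 0)) = Add(7, 0) = 7)
Function('g')(p) = Mul(2, p)
Function('t')(b) = Pow(3, Rational(1, 2))
U = Add(Rational(119, 73), Mul(Rational(1, 66), Pow(3, Rational(1, 2)))) (U = Add(Mul(Pow(3, Rational(1, 2)), Pow(66, -1)), Mul(238, Pow(146, -1))) = Add(Mul(Pow(3, Rational(1, 2)), Rational(1, 66)), Mul(238, Rational(1, 146))) = Add(Mul(Rational(1, 66), Pow(3, Rational(1, 2))), Rational(119, 73)) = Add(Rational(119, 73), Mul(Rational(1, 66), Pow(3, Rational(1, 2)))) ≈ 1.6564)
Add(Function('g')(Function('w')(-5, 6)), U) = Add(Mul(2, 7), Add(Rational(119, 73), Mul(Rational(1, 66), Pow(3, Rational(1, 2))))) = Add(14, Add(Rational(119, 73), Mul(Rational(1, 66), Pow(3, Rational(1, 2))))) = Add(Rational(1141, 73), Mul(Rational(1, 66), Pow(3, Rational(1, 2))))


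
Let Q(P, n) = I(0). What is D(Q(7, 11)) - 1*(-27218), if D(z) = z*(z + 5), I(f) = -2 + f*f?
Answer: 27212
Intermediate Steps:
I(f) = -2 + f²
Q(P, n) = -2 (Q(P, n) = -2 + 0² = -2 + 0 = -2)
D(z) = z*(5 + z)
D(Q(7, 11)) - 1*(-27218) = -2*(5 - 2) - 1*(-27218) = -2*3 + 27218 = -6 + 27218 = 27212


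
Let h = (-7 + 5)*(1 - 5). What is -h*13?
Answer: -104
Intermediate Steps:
h = 8 (h = -2*(-4) = 8)
-h*13 = -1*8*13 = -8*13 = -104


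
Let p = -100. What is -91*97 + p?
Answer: -8927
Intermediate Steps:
-91*97 + p = -91*97 - 100 = -8827 - 100 = -8927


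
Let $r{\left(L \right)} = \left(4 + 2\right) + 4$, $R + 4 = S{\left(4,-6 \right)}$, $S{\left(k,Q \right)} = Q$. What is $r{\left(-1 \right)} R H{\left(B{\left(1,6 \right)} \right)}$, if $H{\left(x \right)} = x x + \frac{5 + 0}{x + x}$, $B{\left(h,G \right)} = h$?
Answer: $-350$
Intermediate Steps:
$R = -10$ ($R = -4 - 6 = -10$)
$r{\left(L \right)} = 10$ ($r{\left(L \right)} = 6 + 4 = 10$)
$H{\left(x \right)} = x^{2} + \frac{5}{2 x}$
$r{\left(-1 \right)} R H{\left(B{\left(1,6 \right)} \right)} = 10 \left(-10\right) \frac{\frac{5}{2} + 1^{3}}{1} = - 100 \cdot 1 \left(\frac{5}{2} + 1\right) = - 100 \cdot 1 \cdot \frac{7}{2} = \left(-100\right) \frac{7}{2} = -350$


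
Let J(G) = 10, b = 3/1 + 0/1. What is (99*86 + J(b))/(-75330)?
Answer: -4262/37665 ≈ -0.11316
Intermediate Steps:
b = 3 (b = 3*1 + 0*1 = 3 + 0 = 3)
(99*86 + J(b))/(-75330) = (99*86 + 10)/(-75330) = (8514 + 10)*(-1/75330) = 8524*(-1/75330) = -4262/37665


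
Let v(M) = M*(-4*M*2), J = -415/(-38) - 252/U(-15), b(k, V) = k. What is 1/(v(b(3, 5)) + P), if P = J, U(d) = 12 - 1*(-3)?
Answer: -190/14797 ≈ -0.012840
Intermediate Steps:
U(d) = 15 (U(d) = 12 + 3 = 15)
J = -1117/190 (J = -415/(-38) - 252/15 = -415*(-1/38) - 252*1/15 = 415/38 - 84/5 = -1117/190 ≈ -5.8789)
P = -1117/190 ≈ -5.8789
v(M) = -8*M² (v(M) = M*(-8*M) = -8*M²)
1/(v(b(3, 5)) + P) = 1/(-8*3² - 1117/190) = 1/(-8*9 - 1117/190) = 1/(-72 - 1117/190) = 1/(-14797/190) = -190/14797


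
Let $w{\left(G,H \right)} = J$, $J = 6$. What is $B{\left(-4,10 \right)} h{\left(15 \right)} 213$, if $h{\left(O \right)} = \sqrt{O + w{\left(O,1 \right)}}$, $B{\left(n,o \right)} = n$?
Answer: $- 852 \sqrt{21} \approx -3904.4$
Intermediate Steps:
$w{\left(G,H \right)} = 6$
$h{\left(O \right)} = \sqrt{6 + O}$ ($h{\left(O \right)} = \sqrt{O + 6} = \sqrt{6 + O}$)
$B{\left(-4,10 \right)} h{\left(15 \right)} 213 = - 4 \sqrt{6 + 15} \cdot 213 = - 4 \sqrt{21} \cdot 213 = - 852 \sqrt{21}$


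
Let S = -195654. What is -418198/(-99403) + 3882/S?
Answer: 13572704841/3241432427 ≈ 4.1873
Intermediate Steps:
-418198/(-99403) + 3882/S = -418198/(-99403) + 3882/(-195654) = -418198*(-1/99403) + 3882*(-1/195654) = 418198/99403 - 647/32609 = 13572704841/3241432427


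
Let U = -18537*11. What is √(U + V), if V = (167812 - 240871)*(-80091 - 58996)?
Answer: √10161353226 ≈ 1.0080e+5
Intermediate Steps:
V = 10161557133 (V = -73059*(-139087) = 10161557133)
U = -203907
√(U + V) = √(-203907 + 10161557133) = √10161353226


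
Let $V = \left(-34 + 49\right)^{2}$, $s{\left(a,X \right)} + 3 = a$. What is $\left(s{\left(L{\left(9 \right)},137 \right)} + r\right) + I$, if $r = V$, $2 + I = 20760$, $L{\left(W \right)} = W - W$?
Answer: $20980$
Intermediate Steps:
$L{\left(W \right)} = 0$
$s{\left(a,X \right)} = -3 + a$
$I = 20758$ ($I = -2 + 20760 = 20758$)
$V = 225$ ($V = 15^{2} = 225$)
$r = 225$
$\left(s{\left(L{\left(9 \right)},137 \right)} + r\right) + I = \left(\left(-3 + 0\right) + 225\right) + 20758 = \left(-3 + 225\right) + 20758 = 222 + 20758 = 20980$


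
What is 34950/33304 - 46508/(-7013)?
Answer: 897003391/116780476 ≈ 7.6811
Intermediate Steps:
34950/33304 - 46508/(-7013) = 34950*(1/33304) - 46508*(-1/7013) = 17475/16652 + 46508/7013 = 897003391/116780476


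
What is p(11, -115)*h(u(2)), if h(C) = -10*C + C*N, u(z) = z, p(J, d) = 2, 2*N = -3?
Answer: -46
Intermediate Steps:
N = -3/2 (N = (1/2)*(-3) = -3/2 ≈ -1.5000)
h(C) = -23*C/2 (h(C) = -10*C + C*(-3/2) = -10*C - 3*C/2 = -23*C/2)
p(11, -115)*h(u(2)) = 2*(-23/2*2) = 2*(-23) = -46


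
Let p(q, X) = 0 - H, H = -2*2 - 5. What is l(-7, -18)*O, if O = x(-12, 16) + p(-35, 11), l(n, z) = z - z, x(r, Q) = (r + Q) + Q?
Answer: 0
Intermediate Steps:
x(r, Q) = r + 2*Q (x(r, Q) = (Q + r) + Q = r + 2*Q)
H = -9 (H = -4 - 5 = -9)
l(n, z) = 0
p(q, X) = 9 (p(q, X) = 0 - 1*(-9) = 0 + 9 = 9)
O = 29 (O = (-12 + 2*16) + 9 = (-12 + 32) + 9 = 20 + 9 = 29)
l(-7, -18)*O = 0*29 = 0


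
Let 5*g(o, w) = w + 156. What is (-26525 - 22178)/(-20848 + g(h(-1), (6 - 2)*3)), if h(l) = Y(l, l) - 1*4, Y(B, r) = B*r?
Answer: 243515/104072 ≈ 2.3399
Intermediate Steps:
h(l) = -4 + l**2 (h(l) = l*l - 1*4 = l**2 - 4 = -4 + l**2)
g(o, w) = 156/5 + w/5 (g(o, w) = (w + 156)/5 = (156 + w)/5 = 156/5 + w/5)
(-26525 - 22178)/(-20848 + g(h(-1), (6 - 2)*3)) = (-26525 - 22178)/(-20848 + (156/5 + ((6 - 2)*3)/5)) = -48703/(-20848 + (156/5 + (4*3)/5)) = -48703/(-20848 + (156/5 + (1/5)*12)) = -48703/(-20848 + (156/5 + 12/5)) = -48703/(-20848 + 168/5) = -48703/(-104072/5) = -48703*(-5/104072) = 243515/104072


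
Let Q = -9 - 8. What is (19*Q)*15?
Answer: -4845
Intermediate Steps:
Q = -17
(19*Q)*15 = (19*(-17))*15 = -323*15 = -4845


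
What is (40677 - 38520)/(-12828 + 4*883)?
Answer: -2157/9296 ≈ -0.23204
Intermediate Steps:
(40677 - 38520)/(-12828 + 4*883) = 2157/(-12828 + 3532) = 2157/(-9296) = 2157*(-1/9296) = -2157/9296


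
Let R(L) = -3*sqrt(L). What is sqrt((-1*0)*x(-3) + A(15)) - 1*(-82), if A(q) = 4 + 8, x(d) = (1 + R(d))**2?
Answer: 82 + 2*sqrt(3) ≈ 85.464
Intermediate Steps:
x(d) = (1 - 3*sqrt(d))**2
A(q) = 12
sqrt((-1*0)*x(-3) + A(15)) - 1*(-82) = sqrt((-1*0)*(-1 + 3*sqrt(-3))**2 + 12) - 1*(-82) = sqrt(0*(-1 + 3*(I*sqrt(3)))**2 + 12) + 82 = sqrt(0*(-1 + 3*I*sqrt(3))**2 + 12) + 82 = sqrt(0 + 12) + 82 = sqrt(12) + 82 = 2*sqrt(3) + 82 = 82 + 2*sqrt(3)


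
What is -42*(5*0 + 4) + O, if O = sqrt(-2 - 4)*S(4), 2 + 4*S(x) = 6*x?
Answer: -168 + 11*I*sqrt(6)/2 ≈ -168.0 + 13.472*I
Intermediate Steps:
S(x) = -1/2 + 3*x/2 (S(x) = -1/2 + (6*x)/4 = -1/2 + 3*x/2)
O = 11*I*sqrt(6)/2 (O = sqrt(-2 - 4)*(-1/2 + (3/2)*4) = sqrt(-6)*(-1/2 + 6) = (I*sqrt(6))*(11/2) = 11*I*sqrt(6)/2 ≈ 13.472*I)
-42*(5*0 + 4) + O = -42*(5*0 + 4) + 11*I*sqrt(6)/2 = -42*(0 + 4) + 11*I*sqrt(6)/2 = -42*4 + 11*I*sqrt(6)/2 = -168 + 11*I*sqrt(6)/2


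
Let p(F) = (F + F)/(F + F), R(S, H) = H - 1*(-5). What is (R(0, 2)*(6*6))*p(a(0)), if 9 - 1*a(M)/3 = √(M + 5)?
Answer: 252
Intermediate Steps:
R(S, H) = 5 + H (R(S, H) = H + 5 = 5 + H)
a(M) = 27 - 3*√(5 + M) (a(M) = 27 - 3*√(M + 5) = 27 - 3*√(5 + M))
p(F) = 1 (p(F) = (2*F)/((2*F)) = (2*F)*(1/(2*F)) = 1)
(R(0, 2)*(6*6))*p(a(0)) = ((5 + 2)*(6*6))*1 = (7*36)*1 = 252*1 = 252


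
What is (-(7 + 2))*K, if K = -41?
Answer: 369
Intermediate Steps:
(-(7 + 2))*K = -(7 + 2)*(-41) = -1*9*(-41) = -9*(-41) = 369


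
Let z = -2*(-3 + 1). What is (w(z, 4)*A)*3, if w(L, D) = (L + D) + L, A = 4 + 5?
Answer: 324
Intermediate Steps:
z = 4 (z = -2*(-2) = 4)
A = 9
w(L, D) = D + 2*L (w(L, D) = (D + L) + L = D + 2*L)
(w(z, 4)*A)*3 = ((4 + 2*4)*9)*3 = ((4 + 8)*9)*3 = (12*9)*3 = 108*3 = 324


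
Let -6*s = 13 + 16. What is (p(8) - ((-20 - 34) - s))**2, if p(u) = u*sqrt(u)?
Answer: 105457/36 + 4720*sqrt(2)/3 ≈ 5154.4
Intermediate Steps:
p(u) = u**(3/2)
s = -29/6 (s = -(13 + 16)/6 = -1/6*29 = -29/6 ≈ -4.8333)
(p(8) - ((-20 - 34) - s))**2 = (8**(3/2) - ((-20 - 34) - 1*(-29/6)))**2 = (16*sqrt(2) - (-54 + 29/6))**2 = (16*sqrt(2) - 1*(-295/6))**2 = (16*sqrt(2) + 295/6)**2 = (295/6 + 16*sqrt(2))**2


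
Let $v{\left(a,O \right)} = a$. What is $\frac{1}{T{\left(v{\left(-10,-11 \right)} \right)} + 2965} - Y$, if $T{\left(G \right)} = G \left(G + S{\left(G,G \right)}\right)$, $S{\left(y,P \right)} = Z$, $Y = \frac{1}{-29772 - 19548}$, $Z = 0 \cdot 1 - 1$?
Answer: $\frac{3493}{10110600} \approx 0.00034548$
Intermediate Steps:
$Z = -1$ ($Z = 0 - 1 = -1$)
$Y = - \frac{1}{49320}$ ($Y = \frac{1}{-49320} = - \frac{1}{49320} \approx -2.0276 \cdot 10^{-5}$)
$S{\left(y,P \right)} = -1$
$T{\left(G \right)} = G \left(-1 + G\right)$ ($T{\left(G \right)} = G \left(G - 1\right) = G \left(-1 + G\right)$)
$\frac{1}{T{\left(v{\left(-10,-11 \right)} \right)} + 2965} - Y = \frac{1}{- 10 \left(-1 - 10\right) + 2965} - - \frac{1}{49320} = \frac{1}{\left(-10\right) \left(-11\right) + 2965} + \frac{1}{49320} = \frac{1}{110 + 2965} + \frac{1}{49320} = \frac{1}{3075} + \frac{1}{49320} = \frac{3493}{10110600}$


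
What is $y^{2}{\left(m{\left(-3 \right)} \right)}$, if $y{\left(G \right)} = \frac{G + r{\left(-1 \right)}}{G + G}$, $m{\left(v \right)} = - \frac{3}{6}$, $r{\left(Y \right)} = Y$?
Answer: $\frac{9}{4} \approx 2.25$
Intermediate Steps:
$m{\left(v \right)} = - \frac{1}{2}$ ($m{\left(v \right)} = \left(-3\right) \frac{1}{6} = - \frac{1}{2}$)
$y{\left(G \right)} = \frac{-1 + G}{2 G}$ ($y{\left(G \right)} = \frac{G - 1}{G + G} = \frac{-1 + G}{2 G}$)
$y^{2}{\left(m{\left(-3 \right)} \right)} = \left(\frac{-1 - \frac{1}{2}}{2 \left(- \frac{1}{2}\right)}\right)^{2} = \left(\frac{1}{2} \left(-2\right) \left(- \frac{3}{2}\right)\right)^{2} = \left(\frac{3}{2}\right)^{2} = \frac{9}{4}$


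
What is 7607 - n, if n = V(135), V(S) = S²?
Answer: -10618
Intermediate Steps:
n = 18225 (n = 135² = 18225)
7607 - n = 7607 - 1*18225 = 7607 - 18225 = -10618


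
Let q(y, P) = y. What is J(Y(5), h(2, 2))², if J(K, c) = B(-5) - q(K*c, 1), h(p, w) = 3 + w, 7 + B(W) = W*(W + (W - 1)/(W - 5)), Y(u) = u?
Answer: 100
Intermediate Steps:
B(W) = -7 + W*(W + (-1 + W)/(-5 + W)) (B(W) = -7 + W*(W + (W - 1)/(W - 5)) = -7 + W*(W + (-1 + W)/(-5 + W)))
J(K, c) = 15 - K*c (J(K, c) = (35 + (-5)³ - 8*(-5) - 4*(-5)²)/(-5 - 5) - K*c = (35 - 125 + 40 - 4*25)/(-10) - K*c = -(35 - 125 + 40 - 100)/10 - K*c = -⅒*(-150) - K*c = 15 - K*c)
J(Y(5), h(2, 2))² = (15 - 1*5*(3 + 2))² = (15 - 1*5*5)² = (15 - 25)² = (-10)² = 100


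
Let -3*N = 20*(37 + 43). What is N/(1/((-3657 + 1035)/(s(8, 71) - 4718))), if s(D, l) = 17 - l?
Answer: -349600/1193 ≈ -293.04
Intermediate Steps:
N = -1600/3 (N = -20*(37 + 43)/3 = -20*80/3 = -1/3*1600 = -1600/3 ≈ -533.33)
N/(1/((-3657 + 1035)/(s(8, 71) - 4718))) = -1600*(-3657 + 1035)/((17 - 1*71) - 4718)/3 = -1600*(-2622/((17 - 71) - 4718))/3 = -1600*(-2622/(-54 - 4718))/3 = -1600*(-2622/(-4772))/3 = -1600*(-2622*(-1/4772))/3 = -1600/(3*(1/(1311/2386))) = -1600/(3*2386/1311) = -1600/3*1311/2386 = -349600/1193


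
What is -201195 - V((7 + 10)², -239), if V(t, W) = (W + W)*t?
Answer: -63053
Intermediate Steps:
V(t, W) = 2*W*t (V(t, W) = (2*W)*t = 2*W*t)
-201195 - V((7 + 10)², -239) = -201195 - 2*(-239)*(7 + 10)² = -201195 - 2*(-239)*17² = -201195 - 2*(-239)*289 = -201195 - 1*(-138142) = -201195 + 138142 = -63053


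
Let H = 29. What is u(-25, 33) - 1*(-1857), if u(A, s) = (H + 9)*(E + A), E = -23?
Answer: 33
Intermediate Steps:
u(A, s) = -874 + 38*A (u(A, s) = (29 + 9)*(-23 + A) = 38*(-23 + A) = -874 + 38*A)
u(-25, 33) - 1*(-1857) = (-874 + 38*(-25)) - 1*(-1857) = (-874 - 950) + 1857 = -1824 + 1857 = 33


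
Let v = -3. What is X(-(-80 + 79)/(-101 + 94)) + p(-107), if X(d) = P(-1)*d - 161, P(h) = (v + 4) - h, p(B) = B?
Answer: -1878/7 ≈ -268.29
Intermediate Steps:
P(h) = 1 - h (P(h) = (-3 + 4) - h = 1 - h)
X(d) = -161 + 2*d (X(d) = (1 - 1*(-1))*d - 161 = (1 + 1)*d - 161 = 2*d - 161 = -161 + 2*d)
X(-(-80 + 79)/(-101 + 94)) + p(-107) = (-161 + 2*(-(-80 + 79)/(-101 + 94))) - 107 = (-161 + 2*(-(-1)/(-7))) - 107 = (-161 + 2*(-(-1)*(-1)/7)) - 107 = (-161 + 2*(-1*⅐)) - 107 = (-161 + 2*(-⅐)) - 107 = (-161 - 2/7) - 107 = -1129/7 - 107 = -1878/7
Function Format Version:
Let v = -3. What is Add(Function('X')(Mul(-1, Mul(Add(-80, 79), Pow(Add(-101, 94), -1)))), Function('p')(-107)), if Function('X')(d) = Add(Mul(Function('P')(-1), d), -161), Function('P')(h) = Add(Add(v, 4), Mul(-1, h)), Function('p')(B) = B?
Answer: Rational(-1878, 7) ≈ -268.29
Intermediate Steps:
Function('P')(h) = Add(1, Mul(-1, h)) (Function('P')(h) = Add(Add(-3, 4), Mul(-1, h)) = Add(1, Mul(-1, h)))
Function('X')(d) = Add(-161, Mul(2, d)) (Function('X')(d) = Add(Mul(Add(1, Mul(-1, -1)), d), -161) = Add(Mul(Add(1, 1), d), -161) = Add(Mul(2, d), -161) = Add(-161, Mul(2, d)))
Add(Function('X')(Mul(-1, Mul(Add(-80, 79), Pow(Add(-101, 94), -1)))), Function('p')(-107)) = Add(Add(-161, Mul(2, Mul(-1, Mul(Add(-80, 79), Pow(Add(-101, 94), -1))))), -107) = Add(Add(-161, Mul(2, Mul(-1, Mul(-1, Pow(-7, -1))))), -107) = Add(Add(-161, Mul(2, Mul(-1, Mul(-1, Rational(-1, 7))))), -107) = Add(Add(-161, Mul(2, Mul(-1, Rational(1, 7)))), -107) = Add(Add(-161, Mul(2, Rational(-1, 7))), -107) = Add(Add(-161, Rational(-2, 7)), -107) = Add(Rational(-1129, 7), -107) = Rational(-1878, 7)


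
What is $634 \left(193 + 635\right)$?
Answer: $524952$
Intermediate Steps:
$634 \left(193 + 635\right) = 634 \cdot 828 = 524952$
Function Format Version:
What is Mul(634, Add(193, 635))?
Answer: 524952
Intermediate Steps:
Mul(634, Add(193, 635)) = Mul(634, 828) = 524952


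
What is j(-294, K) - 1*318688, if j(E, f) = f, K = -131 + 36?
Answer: -318783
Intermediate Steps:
K = -95
j(-294, K) - 1*318688 = -95 - 1*318688 = -95 - 318688 = -318783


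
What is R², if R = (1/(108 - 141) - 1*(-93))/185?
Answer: 9412624/37271025 ≈ 0.25255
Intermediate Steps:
R = 3068/6105 (R = (1/(-33) + 93)*(1/185) = (-1/33 + 93)*(1/185) = (3068/33)*(1/185) = 3068/6105 ≈ 0.50254)
R² = (3068/6105)² = 9412624/37271025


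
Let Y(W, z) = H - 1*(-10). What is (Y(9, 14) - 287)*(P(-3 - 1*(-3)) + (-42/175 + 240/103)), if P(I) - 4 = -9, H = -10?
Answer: 2150491/2575 ≈ 835.14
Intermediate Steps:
P(I) = -5 (P(I) = 4 - 9 = -5)
Y(W, z) = 0 (Y(W, z) = -10 - 1*(-10) = -10 + 10 = 0)
(Y(9, 14) - 287)*(P(-3 - 1*(-3)) + (-42/175 + 240/103)) = (0 - 287)*(-5 + (-42/175 + 240/103)) = -287*(-5 + (-42*1/175 + 240*(1/103))) = -287*(-5 + (-6/25 + 240/103)) = -287*(-5 + 5382/2575) = -287*(-7493/2575) = 2150491/2575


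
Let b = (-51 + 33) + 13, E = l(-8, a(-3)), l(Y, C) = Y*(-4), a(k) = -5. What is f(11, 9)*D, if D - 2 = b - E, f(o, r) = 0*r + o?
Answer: -385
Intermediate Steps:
f(o, r) = o (f(o, r) = 0 + o = o)
l(Y, C) = -4*Y
E = 32 (E = -4*(-8) = 32)
b = -5 (b = -18 + 13 = -5)
D = -35 (D = 2 + (-5 - 1*32) = 2 + (-5 - 32) = 2 - 37 = -35)
f(11, 9)*D = 11*(-35) = -385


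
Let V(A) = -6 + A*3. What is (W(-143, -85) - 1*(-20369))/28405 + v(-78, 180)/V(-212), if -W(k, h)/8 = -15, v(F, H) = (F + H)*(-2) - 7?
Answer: 19147393/18236010 ≈ 1.0500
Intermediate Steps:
v(F, H) = -7 - 2*F - 2*H (v(F, H) = (-2*F - 2*H) - 7 = -7 - 2*F - 2*H)
V(A) = -6 + 3*A
W(k, h) = 120 (W(k, h) = -8*(-15) = 120)
(W(-143, -85) - 1*(-20369))/28405 + v(-78, 180)/V(-212) = (120 - 1*(-20369))/28405 + (-7 - 2*(-78) - 2*180)/(-6 + 3*(-212)) = (120 + 20369)*(1/28405) + (-7 + 156 - 360)/(-6 - 636) = 20489*(1/28405) - 211/(-642) = 20489/28405 - 211*(-1/642) = 20489/28405 + 211/642 = 19147393/18236010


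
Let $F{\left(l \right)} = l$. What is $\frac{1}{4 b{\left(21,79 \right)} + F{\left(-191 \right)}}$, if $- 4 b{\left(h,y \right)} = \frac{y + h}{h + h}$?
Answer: $- \frac{21}{4061} \approx -0.0051711$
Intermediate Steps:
$b{\left(h,y \right)} = - \frac{h + y}{8 h}$ ($b{\left(h,y \right)} = - \frac{\left(y + h\right) \frac{1}{h + h}}{4} = - \frac{\left(h + y\right) \frac{1}{2 h}}{4} = - \frac{\frac{1}{2} \frac{1}{h} \left(h + y\right)}{4} = - \frac{h + y}{8 h}$)
$\frac{1}{4 b{\left(21,79 \right)} + F{\left(-191 \right)}} = \frac{1}{4 \frac{\left(-1\right) 21 - 79}{8 \cdot 21} - 191} = \frac{1}{4 \cdot \frac{1}{8} \cdot \frac{1}{21} \left(-21 - 79\right) - 191} = \frac{1}{4 \cdot \frac{1}{8} \cdot \frac{1}{21} \left(-100\right) - 191} = \frac{1}{4 \left(- \frac{25}{42}\right) - 191} = \frac{1}{- \frac{50}{21} - 191} = \frac{1}{- \frac{4061}{21}} = - \frac{21}{4061}$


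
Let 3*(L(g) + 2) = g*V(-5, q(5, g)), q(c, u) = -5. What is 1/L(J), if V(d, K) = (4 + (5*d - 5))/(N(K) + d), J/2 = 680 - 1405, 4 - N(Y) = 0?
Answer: -3/37706 ≈ -7.9563e-5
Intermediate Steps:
N(Y) = 4 (N(Y) = 4 - 1*0 = 4 + 0 = 4)
J = -1450 (J = 2*(680 - 1405) = 2*(-725) = -1450)
V(d, K) = (-1 + 5*d)/(4 + d) (V(d, K) = (4 + (5*d - 5))/(4 + d) = (4 + (-5 + 5*d))/(4 + d) = (-1 + 5*d)/(4 + d))
L(g) = -2 + 26*g/3 (L(g) = -2 + (g*((-1 + 5*(-5))/(4 - 5)))/3 = -2 + (g*((-1 - 25)/(-1)))/3 = -2 + (g*(-1*(-26)))/3 = -2 + (g*26)/3 = -2 + (26*g)/3 = -2 + 26*g/3)
1/L(J) = 1/(-2 + (26/3)*(-1450)) = 1/(-2 - 37700/3) = 1/(-37706/3) = -3/37706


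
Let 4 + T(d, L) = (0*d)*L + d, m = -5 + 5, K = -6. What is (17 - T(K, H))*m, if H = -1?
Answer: 0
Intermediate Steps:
m = 0
T(d, L) = -4 + d (T(d, L) = -4 + ((0*d)*L + d) = -4 + (0*L + d) = -4 + (0 + d) = -4 + d)
(17 - T(K, H))*m = (17 - (-4 - 6))*0 = (17 - 1*(-10))*0 = (17 + 10)*0 = 27*0 = 0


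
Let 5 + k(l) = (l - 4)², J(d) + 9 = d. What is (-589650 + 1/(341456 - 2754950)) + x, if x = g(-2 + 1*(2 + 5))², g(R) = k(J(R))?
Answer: -1414715364487/2413494 ≈ -5.8617e+5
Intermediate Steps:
J(d) = -9 + d
k(l) = -5 + (-4 + l)² (k(l) = -5 + (l - 4)² = -5 + (-4 + l)²)
g(R) = -5 + (-13 + R)² (g(R) = -5 + (-4 + (-9 + R))² = -5 + (-13 + R)²)
x = 3481 (x = (-5 + (-13 + (-2 + 1*(2 + 5)))²)² = (-5 + (-13 + (-2 + 1*7))²)² = (-5 + (-13 + (-2 + 7))²)² = (-5 + (-13 + 5)²)² = (-5 + (-8)²)² = (-5 + 64)² = 59² = 3481)
(-589650 + 1/(341456 - 2754950)) + x = (-589650 + 1/(341456 - 2754950)) + 3481 = (-589650 + 1/(-2413494)) + 3481 = (-589650 - 1/2413494) + 3481 = -1423116737101/2413494 + 3481 = -1414715364487/2413494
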